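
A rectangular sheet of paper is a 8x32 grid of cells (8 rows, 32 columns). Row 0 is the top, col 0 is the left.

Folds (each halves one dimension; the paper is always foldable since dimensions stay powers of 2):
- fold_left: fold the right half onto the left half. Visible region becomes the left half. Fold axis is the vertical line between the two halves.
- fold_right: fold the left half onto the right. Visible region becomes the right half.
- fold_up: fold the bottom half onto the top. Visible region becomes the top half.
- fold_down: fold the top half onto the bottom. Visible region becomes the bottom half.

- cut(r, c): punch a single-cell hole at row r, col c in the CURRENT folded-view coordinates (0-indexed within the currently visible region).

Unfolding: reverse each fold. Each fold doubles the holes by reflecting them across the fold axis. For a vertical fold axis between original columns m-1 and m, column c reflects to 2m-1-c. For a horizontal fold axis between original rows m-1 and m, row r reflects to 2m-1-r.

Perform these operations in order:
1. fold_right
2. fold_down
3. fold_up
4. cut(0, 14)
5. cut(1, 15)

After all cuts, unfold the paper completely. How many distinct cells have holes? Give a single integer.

Answer: 16

Derivation:
Op 1 fold_right: fold axis v@16; visible region now rows[0,8) x cols[16,32) = 8x16
Op 2 fold_down: fold axis h@4; visible region now rows[4,8) x cols[16,32) = 4x16
Op 3 fold_up: fold axis h@6; visible region now rows[4,6) x cols[16,32) = 2x16
Op 4 cut(0, 14): punch at orig (4,30); cuts so far [(4, 30)]; region rows[4,6) x cols[16,32) = 2x16
Op 5 cut(1, 15): punch at orig (5,31); cuts so far [(4, 30), (5, 31)]; region rows[4,6) x cols[16,32) = 2x16
Unfold 1 (reflect across h@6): 4 holes -> [(4, 30), (5, 31), (6, 31), (7, 30)]
Unfold 2 (reflect across h@4): 8 holes -> [(0, 30), (1, 31), (2, 31), (3, 30), (4, 30), (5, 31), (6, 31), (7, 30)]
Unfold 3 (reflect across v@16): 16 holes -> [(0, 1), (0, 30), (1, 0), (1, 31), (2, 0), (2, 31), (3, 1), (3, 30), (4, 1), (4, 30), (5, 0), (5, 31), (6, 0), (6, 31), (7, 1), (7, 30)]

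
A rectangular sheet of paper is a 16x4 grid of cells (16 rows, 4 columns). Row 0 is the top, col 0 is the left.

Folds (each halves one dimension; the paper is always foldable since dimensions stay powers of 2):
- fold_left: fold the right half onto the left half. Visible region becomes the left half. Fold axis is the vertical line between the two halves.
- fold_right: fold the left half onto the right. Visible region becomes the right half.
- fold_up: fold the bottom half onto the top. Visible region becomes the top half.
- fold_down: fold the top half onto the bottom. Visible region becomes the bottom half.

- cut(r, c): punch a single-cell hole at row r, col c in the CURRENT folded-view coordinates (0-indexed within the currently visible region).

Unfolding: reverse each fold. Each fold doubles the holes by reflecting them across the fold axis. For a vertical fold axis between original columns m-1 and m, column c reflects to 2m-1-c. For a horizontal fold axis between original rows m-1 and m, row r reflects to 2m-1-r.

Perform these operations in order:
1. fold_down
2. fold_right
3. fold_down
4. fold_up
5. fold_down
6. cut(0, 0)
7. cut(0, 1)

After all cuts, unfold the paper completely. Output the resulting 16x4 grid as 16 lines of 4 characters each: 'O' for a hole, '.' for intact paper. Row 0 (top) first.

Answer: OOOO
OOOO
OOOO
OOOO
OOOO
OOOO
OOOO
OOOO
OOOO
OOOO
OOOO
OOOO
OOOO
OOOO
OOOO
OOOO

Derivation:
Op 1 fold_down: fold axis h@8; visible region now rows[8,16) x cols[0,4) = 8x4
Op 2 fold_right: fold axis v@2; visible region now rows[8,16) x cols[2,4) = 8x2
Op 3 fold_down: fold axis h@12; visible region now rows[12,16) x cols[2,4) = 4x2
Op 4 fold_up: fold axis h@14; visible region now rows[12,14) x cols[2,4) = 2x2
Op 5 fold_down: fold axis h@13; visible region now rows[13,14) x cols[2,4) = 1x2
Op 6 cut(0, 0): punch at orig (13,2); cuts so far [(13, 2)]; region rows[13,14) x cols[2,4) = 1x2
Op 7 cut(0, 1): punch at orig (13,3); cuts so far [(13, 2), (13, 3)]; region rows[13,14) x cols[2,4) = 1x2
Unfold 1 (reflect across h@13): 4 holes -> [(12, 2), (12, 3), (13, 2), (13, 3)]
Unfold 2 (reflect across h@14): 8 holes -> [(12, 2), (12, 3), (13, 2), (13, 3), (14, 2), (14, 3), (15, 2), (15, 3)]
Unfold 3 (reflect across h@12): 16 holes -> [(8, 2), (8, 3), (9, 2), (9, 3), (10, 2), (10, 3), (11, 2), (11, 3), (12, 2), (12, 3), (13, 2), (13, 3), (14, 2), (14, 3), (15, 2), (15, 3)]
Unfold 4 (reflect across v@2): 32 holes -> [(8, 0), (8, 1), (8, 2), (8, 3), (9, 0), (9, 1), (9, 2), (9, 3), (10, 0), (10, 1), (10, 2), (10, 3), (11, 0), (11, 1), (11, 2), (11, 3), (12, 0), (12, 1), (12, 2), (12, 3), (13, 0), (13, 1), (13, 2), (13, 3), (14, 0), (14, 1), (14, 2), (14, 3), (15, 0), (15, 1), (15, 2), (15, 3)]
Unfold 5 (reflect across h@8): 64 holes -> [(0, 0), (0, 1), (0, 2), (0, 3), (1, 0), (1, 1), (1, 2), (1, 3), (2, 0), (2, 1), (2, 2), (2, 3), (3, 0), (3, 1), (3, 2), (3, 3), (4, 0), (4, 1), (4, 2), (4, 3), (5, 0), (5, 1), (5, 2), (5, 3), (6, 0), (6, 1), (6, 2), (6, 3), (7, 0), (7, 1), (7, 2), (7, 3), (8, 0), (8, 1), (8, 2), (8, 3), (9, 0), (9, 1), (9, 2), (9, 3), (10, 0), (10, 1), (10, 2), (10, 3), (11, 0), (11, 1), (11, 2), (11, 3), (12, 0), (12, 1), (12, 2), (12, 3), (13, 0), (13, 1), (13, 2), (13, 3), (14, 0), (14, 1), (14, 2), (14, 3), (15, 0), (15, 1), (15, 2), (15, 3)]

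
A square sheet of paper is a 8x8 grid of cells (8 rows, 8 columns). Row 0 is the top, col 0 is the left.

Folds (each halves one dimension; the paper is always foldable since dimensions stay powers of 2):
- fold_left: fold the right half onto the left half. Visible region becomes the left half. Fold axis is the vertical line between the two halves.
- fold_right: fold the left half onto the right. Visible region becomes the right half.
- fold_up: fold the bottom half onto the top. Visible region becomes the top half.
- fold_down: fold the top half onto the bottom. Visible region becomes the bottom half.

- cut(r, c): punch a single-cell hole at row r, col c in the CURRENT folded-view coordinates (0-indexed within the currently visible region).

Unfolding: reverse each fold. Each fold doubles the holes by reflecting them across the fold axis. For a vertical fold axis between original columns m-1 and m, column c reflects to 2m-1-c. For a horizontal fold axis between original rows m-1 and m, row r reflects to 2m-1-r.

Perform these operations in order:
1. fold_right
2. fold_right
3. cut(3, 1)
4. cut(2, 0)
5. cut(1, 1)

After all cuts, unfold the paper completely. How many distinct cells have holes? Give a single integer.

Op 1 fold_right: fold axis v@4; visible region now rows[0,8) x cols[4,8) = 8x4
Op 2 fold_right: fold axis v@6; visible region now rows[0,8) x cols[6,8) = 8x2
Op 3 cut(3, 1): punch at orig (3,7); cuts so far [(3, 7)]; region rows[0,8) x cols[6,8) = 8x2
Op 4 cut(2, 0): punch at orig (2,6); cuts so far [(2, 6), (3, 7)]; region rows[0,8) x cols[6,8) = 8x2
Op 5 cut(1, 1): punch at orig (1,7); cuts so far [(1, 7), (2, 6), (3, 7)]; region rows[0,8) x cols[6,8) = 8x2
Unfold 1 (reflect across v@6): 6 holes -> [(1, 4), (1, 7), (2, 5), (2, 6), (3, 4), (3, 7)]
Unfold 2 (reflect across v@4): 12 holes -> [(1, 0), (1, 3), (1, 4), (1, 7), (2, 1), (2, 2), (2, 5), (2, 6), (3, 0), (3, 3), (3, 4), (3, 7)]

Answer: 12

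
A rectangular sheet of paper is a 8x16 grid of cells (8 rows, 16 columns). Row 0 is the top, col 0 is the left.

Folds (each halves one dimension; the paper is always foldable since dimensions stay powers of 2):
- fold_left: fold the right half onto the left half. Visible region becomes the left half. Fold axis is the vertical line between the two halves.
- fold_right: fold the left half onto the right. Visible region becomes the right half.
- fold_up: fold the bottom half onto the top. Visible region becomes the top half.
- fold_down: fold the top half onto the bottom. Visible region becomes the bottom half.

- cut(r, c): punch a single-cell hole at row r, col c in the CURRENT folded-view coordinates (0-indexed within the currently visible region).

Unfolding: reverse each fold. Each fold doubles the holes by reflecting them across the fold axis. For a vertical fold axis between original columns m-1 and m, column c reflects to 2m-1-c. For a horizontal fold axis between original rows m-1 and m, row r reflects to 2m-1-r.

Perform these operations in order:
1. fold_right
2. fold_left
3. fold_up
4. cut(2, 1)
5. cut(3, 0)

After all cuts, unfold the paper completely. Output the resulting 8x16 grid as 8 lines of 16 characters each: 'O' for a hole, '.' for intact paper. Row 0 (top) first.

Answer: ................
................
.O....O..O....O.
O......OO......O
O......OO......O
.O....O..O....O.
................
................

Derivation:
Op 1 fold_right: fold axis v@8; visible region now rows[0,8) x cols[8,16) = 8x8
Op 2 fold_left: fold axis v@12; visible region now rows[0,8) x cols[8,12) = 8x4
Op 3 fold_up: fold axis h@4; visible region now rows[0,4) x cols[8,12) = 4x4
Op 4 cut(2, 1): punch at orig (2,9); cuts so far [(2, 9)]; region rows[0,4) x cols[8,12) = 4x4
Op 5 cut(3, 0): punch at orig (3,8); cuts so far [(2, 9), (3, 8)]; region rows[0,4) x cols[8,12) = 4x4
Unfold 1 (reflect across h@4): 4 holes -> [(2, 9), (3, 8), (4, 8), (5, 9)]
Unfold 2 (reflect across v@12): 8 holes -> [(2, 9), (2, 14), (3, 8), (3, 15), (4, 8), (4, 15), (5, 9), (5, 14)]
Unfold 3 (reflect across v@8): 16 holes -> [(2, 1), (2, 6), (2, 9), (2, 14), (3, 0), (3, 7), (3, 8), (3, 15), (4, 0), (4, 7), (4, 8), (4, 15), (5, 1), (5, 6), (5, 9), (5, 14)]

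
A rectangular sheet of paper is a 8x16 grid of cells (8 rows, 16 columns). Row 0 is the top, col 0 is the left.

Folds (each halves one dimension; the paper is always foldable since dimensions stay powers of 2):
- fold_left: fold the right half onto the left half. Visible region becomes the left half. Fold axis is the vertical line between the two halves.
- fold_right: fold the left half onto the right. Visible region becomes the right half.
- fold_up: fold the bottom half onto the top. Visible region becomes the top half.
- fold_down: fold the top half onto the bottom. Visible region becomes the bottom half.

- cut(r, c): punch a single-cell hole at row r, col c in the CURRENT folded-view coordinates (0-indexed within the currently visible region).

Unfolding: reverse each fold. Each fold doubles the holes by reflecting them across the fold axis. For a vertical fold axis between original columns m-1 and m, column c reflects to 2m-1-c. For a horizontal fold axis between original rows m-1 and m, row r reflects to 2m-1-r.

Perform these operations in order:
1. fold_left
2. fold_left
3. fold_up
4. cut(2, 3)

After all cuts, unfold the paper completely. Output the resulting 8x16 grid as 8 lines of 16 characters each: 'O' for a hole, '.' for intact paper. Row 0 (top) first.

Op 1 fold_left: fold axis v@8; visible region now rows[0,8) x cols[0,8) = 8x8
Op 2 fold_left: fold axis v@4; visible region now rows[0,8) x cols[0,4) = 8x4
Op 3 fold_up: fold axis h@4; visible region now rows[0,4) x cols[0,4) = 4x4
Op 4 cut(2, 3): punch at orig (2,3); cuts so far [(2, 3)]; region rows[0,4) x cols[0,4) = 4x4
Unfold 1 (reflect across h@4): 2 holes -> [(2, 3), (5, 3)]
Unfold 2 (reflect across v@4): 4 holes -> [(2, 3), (2, 4), (5, 3), (5, 4)]
Unfold 3 (reflect across v@8): 8 holes -> [(2, 3), (2, 4), (2, 11), (2, 12), (5, 3), (5, 4), (5, 11), (5, 12)]

Answer: ................
................
...OO......OO...
................
................
...OO......OO...
................
................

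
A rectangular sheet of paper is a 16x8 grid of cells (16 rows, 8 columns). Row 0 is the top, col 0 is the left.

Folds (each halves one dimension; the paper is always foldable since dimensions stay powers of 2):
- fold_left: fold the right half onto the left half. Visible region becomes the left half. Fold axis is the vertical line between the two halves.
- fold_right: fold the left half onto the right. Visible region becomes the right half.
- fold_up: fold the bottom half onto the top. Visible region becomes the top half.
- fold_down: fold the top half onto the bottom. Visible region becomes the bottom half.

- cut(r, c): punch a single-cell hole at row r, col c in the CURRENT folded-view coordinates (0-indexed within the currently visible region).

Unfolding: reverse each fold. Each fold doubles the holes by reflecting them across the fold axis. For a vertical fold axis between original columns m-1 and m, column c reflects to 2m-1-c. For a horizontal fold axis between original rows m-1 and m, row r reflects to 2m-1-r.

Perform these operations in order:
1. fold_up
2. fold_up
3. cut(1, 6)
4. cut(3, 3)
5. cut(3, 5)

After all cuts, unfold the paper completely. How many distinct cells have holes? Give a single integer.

Answer: 12

Derivation:
Op 1 fold_up: fold axis h@8; visible region now rows[0,8) x cols[0,8) = 8x8
Op 2 fold_up: fold axis h@4; visible region now rows[0,4) x cols[0,8) = 4x8
Op 3 cut(1, 6): punch at orig (1,6); cuts so far [(1, 6)]; region rows[0,4) x cols[0,8) = 4x8
Op 4 cut(3, 3): punch at orig (3,3); cuts so far [(1, 6), (3, 3)]; region rows[0,4) x cols[0,8) = 4x8
Op 5 cut(3, 5): punch at orig (3,5); cuts so far [(1, 6), (3, 3), (3, 5)]; region rows[0,4) x cols[0,8) = 4x8
Unfold 1 (reflect across h@4): 6 holes -> [(1, 6), (3, 3), (3, 5), (4, 3), (4, 5), (6, 6)]
Unfold 2 (reflect across h@8): 12 holes -> [(1, 6), (3, 3), (3, 5), (4, 3), (4, 5), (6, 6), (9, 6), (11, 3), (11, 5), (12, 3), (12, 5), (14, 6)]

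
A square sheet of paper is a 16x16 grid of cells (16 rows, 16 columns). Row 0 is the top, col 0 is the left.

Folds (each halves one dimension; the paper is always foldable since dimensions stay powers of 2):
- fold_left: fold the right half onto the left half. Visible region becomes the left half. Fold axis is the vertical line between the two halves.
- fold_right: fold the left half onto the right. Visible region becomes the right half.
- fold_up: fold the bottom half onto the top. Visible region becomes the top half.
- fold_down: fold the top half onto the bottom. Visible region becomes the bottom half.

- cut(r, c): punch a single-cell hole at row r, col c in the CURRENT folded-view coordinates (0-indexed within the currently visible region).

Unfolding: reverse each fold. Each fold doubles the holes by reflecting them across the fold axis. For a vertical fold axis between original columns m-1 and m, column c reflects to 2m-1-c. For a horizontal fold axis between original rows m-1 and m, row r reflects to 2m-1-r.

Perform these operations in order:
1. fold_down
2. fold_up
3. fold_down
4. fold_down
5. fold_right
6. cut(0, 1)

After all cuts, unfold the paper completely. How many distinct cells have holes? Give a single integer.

Answer: 32

Derivation:
Op 1 fold_down: fold axis h@8; visible region now rows[8,16) x cols[0,16) = 8x16
Op 2 fold_up: fold axis h@12; visible region now rows[8,12) x cols[0,16) = 4x16
Op 3 fold_down: fold axis h@10; visible region now rows[10,12) x cols[0,16) = 2x16
Op 4 fold_down: fold axis h@11; visible region now rows[11,12) x cols[0,16) = 1x16
Op 5 fold_right: fold axis v@8; visible region now rows[11,12) x cols[8,16) = 1x8
Op 6 cut(0, 1): punch at orig (11,9); cuts so far [(11, 9)]; region rows[11,12) x cols[8,16) = 1x8
Unfold 1 (reflect across v@8): 2 holes -> [(11, 6), (11, 9)]
Unfold 2 (reflect across h@11): 4 holes -> [(10, 6), (10, 9), (11, 6), (11, 9)]
Unfold 3 (reflect across h@10): 8 holes -> [(8, 6), (8, 9), (9, 6), (9, 9), (10, 6), (10, 9), (11, 6), (11, 9)]
Unfold 4 (reflect across h@12): 16 holes -> [(8, 6), (8, 9), (9, 6), (9, 9), (10, 6), (10, 9), (11, 6), (11, 9), (12, 6), (12, 9), (13, 6), (13, 9), (14, 6), (14, 9), (15, 6), (15, 9)]
Unfold 5 (reflect across h@8): 32 holes -> [(0, 6), (0, 9), (1, 6), (1, 9), (2, 6), (2, 9), (3, 6), (3, 9), (4, 6), (4, 9), (5, 6), (5, 9), (6, 6), (6, 9), (7, 6), (7, 9), (8, 6), (8, 9), (9, 6), (9, 9), (10, 6), (10, 9), (11, 6), (11, 9), (12, 6), (12, 9), (13, 6), (13, 9), (14, 6), (14, 9), (15, 6), (15, 9)]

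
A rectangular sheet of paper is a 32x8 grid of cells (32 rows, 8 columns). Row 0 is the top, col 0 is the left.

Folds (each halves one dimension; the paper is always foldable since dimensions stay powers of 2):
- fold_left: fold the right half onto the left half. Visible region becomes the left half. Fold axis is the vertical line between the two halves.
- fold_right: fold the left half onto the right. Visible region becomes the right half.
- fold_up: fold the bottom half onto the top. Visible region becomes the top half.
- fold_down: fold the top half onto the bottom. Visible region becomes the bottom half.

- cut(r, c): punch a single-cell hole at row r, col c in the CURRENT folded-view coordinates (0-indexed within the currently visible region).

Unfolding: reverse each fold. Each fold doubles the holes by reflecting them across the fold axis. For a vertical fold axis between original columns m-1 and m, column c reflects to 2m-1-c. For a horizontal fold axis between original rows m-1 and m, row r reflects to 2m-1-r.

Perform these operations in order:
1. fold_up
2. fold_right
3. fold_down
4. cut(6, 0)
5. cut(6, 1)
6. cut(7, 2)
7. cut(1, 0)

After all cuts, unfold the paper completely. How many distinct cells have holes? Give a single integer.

Op 1 fold_up: fold axis h@16; visible region now rows[0,16) x cols[0,8) = 16x8
Op 2 fold_right: fold axis v@4; visible region now rows[0,16) x cols[4,8) = 16x4
Op 3 fold_down: fold axis h@8; visible region now rows[8,16) x cols[4,8) = 8x4
Op 4 cut(6, 0): punch at orig (14,4); cuts so far [(14, 4)]; region rows[8,16) x cols[4,8) = 8x4
Op 5 cut(6, 1): punch at orig (14,5); cuts so far [(14, 4), (14, 5)]; region rows[8,16) x cols[4,8) = 8x4
Op 6 cut(7, 2): punch at orig (15,6); cuts so far [(14, 4), (14, 5), (15, 6)]; region rows[8,16) x cols[4,8) = 8x4
Op 7 cut(1, 0): punch at orig (9,4); cuts so far [(9, 4), (14, 4), (14, 5), (15, 6)]; region rows[8,16) x cols[4,8) = 8x4
Unfold 1 (reflect across h@8): 8 holes -> [(0, 6), (1, 4), (1, 5), (6, 4), (9, 4), (14, 4), (14, 5), (15, 6)]
Unfold 2 (reflect across v@4): 16 holes -> [(0, 1), (0, 6), (1, 2), (1, 3), (1, 4), (1, 5), (6, 3), (6, 4), (9, 3), (9, 4), (14, 2), (14, 3), (14, 4), (14, 5), (15, 1), (15, 6)]
Unfold 3 (reflect across h@16): 32 holes -> [(0, 1), (0, 6), (1, 2), (1, 3), (1, 4), (1, 5), (6, 3), (6, 4), (9, 3), (9, 4), (14, 2), (14, 3), (14, 4), (14, 5), (15, 1), (15, 6), (16, 1), (16, 6), (17, 2), (17, 3), (17, 4), (17, 5), (22, 3), (22, 4), (25, 3), (25, 4), (30, 2), (30, 3), (30, 4), (30, 5), (31, 1), (31, 6)]

Answer: 32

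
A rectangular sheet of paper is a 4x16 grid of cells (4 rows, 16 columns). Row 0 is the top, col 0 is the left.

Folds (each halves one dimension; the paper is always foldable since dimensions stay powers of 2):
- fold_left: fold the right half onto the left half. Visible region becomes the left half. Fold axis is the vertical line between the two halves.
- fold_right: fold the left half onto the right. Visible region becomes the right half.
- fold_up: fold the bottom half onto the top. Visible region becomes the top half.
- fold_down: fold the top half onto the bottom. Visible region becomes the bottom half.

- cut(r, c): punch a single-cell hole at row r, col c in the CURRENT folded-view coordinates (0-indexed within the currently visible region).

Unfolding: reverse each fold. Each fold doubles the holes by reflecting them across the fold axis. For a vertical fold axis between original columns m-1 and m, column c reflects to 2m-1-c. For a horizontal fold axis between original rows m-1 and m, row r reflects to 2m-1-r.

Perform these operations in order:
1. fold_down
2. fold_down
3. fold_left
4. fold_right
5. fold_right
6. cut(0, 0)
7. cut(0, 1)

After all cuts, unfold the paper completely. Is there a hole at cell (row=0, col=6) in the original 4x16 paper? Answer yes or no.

Answer: yes

Derivation:
Op 1 fold_down: fold axis h@2; visible region now rows[2,4) x cols[0,16) = 2x16
Op 2 fold_down: fold axis h@3; visible region now rows[3,4) x cols[0,16) = 1x16
Op 3 fold_left: fold axis v@8; visible region now rows[3,4) x cols[0,8) = 1x8
Op 4 fold_right: fold axis v@4; visible region now rows[3,4) x cols[4,8) = 1x4
Op 5 fold_right: fold axis v@6; visible region now rows[3,4) x cols[6,8) = 1x2
Op 6 cut(0, 0): punch at orig (3,6); cuts so far [(3, 6)]; region rows[3,4) x cols[6,8) = 1x2
Op 7 cut(0, 1): punch at orig (3,7); cuts so far [(3, 6), (3, 7)]; region rows[3,4) x cols[6,8) = 1x2
Unfold 1 (reflect across v@6): 4 holes -> [(3, 4), (3, 5), (3, 6), (3, 7)]
Unfold 2 (reflect across v@4): 8 holes -> [(3, 0), (3, 1), (3, 2), (3, 3), (3, 4), (3, 5), (3, 6), (3, 7)]
Unfold 3 (reflect across v@8): 16 holes -> [(3, 0), (3, 1), (3, 2), (3, 3), (3, 4), (3, 5), (3, 6), (3, 7), (3, 8), (3, 9), (3, 10), (3, 11), (3, 12), (3, 13), (3, 14), (3, 15)]
Unfold 4 (reflect across h@3): 32 holes -> [(2, 0), (2, 1), (2, 2), (2, 3), (2, 4), (2, 5), (2, 6), (2, 7), (2, 8), (2, 9), (2, 10), (2, 11), (2, 12), (2, 13), (2, 14), (2, 15), (3, 0), (3, 1), (3, 2), (3, 3), (3, 4), (3, 5), (3, 6), (3, 7), (3, 8), (3, 9), (3, 10), (3, 11), (3, 12), (3, 13), (3, 14), (3, 15)]
Unfold 5 (reflect across h@2): 64 holes -> [(0, 0), (0, 1), (0, 2), (0, 3), (0, 4), (0, 5), (0, 6), (0, 7), (0, 8), (0, 9), (0, 10), (0, 11), (0, 12), (0, 13), (0, 14), (0, 15), (1, 0), (1, 1), (1, 2), (1, 3), (1, 4), (1, 5), (1, 6), (1, 7), (1, 8), (1, 9), (1, 10), (1, 11), (1, 12), (1, 13), (1, 14), (1, 15), (2, 0), (2, 1), (2, 2), (2, 3), (2, 4), (2, 5), (2, 6), (2, 7), (2, 8), (2, 9), (2, 10), (2, 11), (2, 12), (2, 13), (2, 14), (2, 15), (3, 0), (3, 1), (3, 2), (3, 3), (3, 4), (3, 5), (3, 6), (3, 7), (3, 8), (3, 9), (3, 10), (3, 11), (3, 12), (3, 13), (3, 14), (3, 15)]
Holes: [(0, 0), (0, 1), (0, 2), (0, 3), (0, 4), (0, 5), (0, 6), (0, 7), (0, 8), (0, 9), (0, 10), (0, 11), (0, 12), (0, 13), (0, 14), (0, 15), (1, 0), (1, 1), (1, 2), (1, 3), (1, 4), (1, 5), (1, 6), (1, 7), (1, 8), (1, 9), (1, 10), (1, 11), (1, 12), (1, 13), (1, 14), (1, 15), (2, 0), (2, 1), (2, 2), (2, 3), (2, 4), (2, 5), (2, 6), (2, 7), (2, 8), (2, 9), (2, 10), (2, 11), (2, 12), (2, 13), (2, 14), (2, 15), (3, 0), (3, 1), (3, 2), (3, 3), (3, 4), (3, 5), (3, 6), (3, 7), (3, 8), (3, 9), (3, 10), (3, 11), (3, 12), (3, 13), (3, 14), (3, 15)]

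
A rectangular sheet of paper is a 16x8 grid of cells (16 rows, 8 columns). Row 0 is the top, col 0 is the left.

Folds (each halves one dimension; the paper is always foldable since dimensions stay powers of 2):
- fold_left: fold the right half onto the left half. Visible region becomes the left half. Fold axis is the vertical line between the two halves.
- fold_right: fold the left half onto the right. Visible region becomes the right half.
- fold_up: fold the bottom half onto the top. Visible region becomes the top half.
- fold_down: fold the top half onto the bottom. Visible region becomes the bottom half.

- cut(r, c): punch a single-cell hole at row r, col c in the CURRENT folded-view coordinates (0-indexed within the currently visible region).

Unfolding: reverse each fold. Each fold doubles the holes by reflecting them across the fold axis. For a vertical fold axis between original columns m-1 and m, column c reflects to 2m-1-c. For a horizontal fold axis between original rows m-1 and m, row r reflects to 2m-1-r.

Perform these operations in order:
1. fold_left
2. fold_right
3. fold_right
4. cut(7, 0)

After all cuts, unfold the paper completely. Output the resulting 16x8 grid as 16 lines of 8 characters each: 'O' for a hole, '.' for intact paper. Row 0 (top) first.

Answer: ........
........
........
........
........
........
........
OOOOOOOO
........
........
........
........
........
........
........
........

Derivation:
Op 1 fold_left: fold axis v@4; visible region now rows[0,16) x cols[0,4) = 16x4
Op 2 fold_right: fold axis v@2; visible region now rows[0,16) x cols[2,4) = 16x2
Op 3 fold_right: fold axis v@3; visible region now rows[0,16) x cols[3,4) = 16x1
Op 4 cut(7, 0): punch at orig (7,3); cuts so far [(7, 3)]; region rows[0,16) x cols[3,4) = 16x1
Unfold 1 (reflect across v@3): 2 holes -> [(7, 2), (7, 3)]
Unfold 2 (reflect across v@2): 4 holes -> [(7, 0), (7, 1), (7, 2), (7, 3)]
Unfold 3 (reflect across v@4): 8 holes -> [(7, 0), (7, 1), (7, 2), (7, 3), (7, 4), (7, 5), (7, 6), (7, 7)]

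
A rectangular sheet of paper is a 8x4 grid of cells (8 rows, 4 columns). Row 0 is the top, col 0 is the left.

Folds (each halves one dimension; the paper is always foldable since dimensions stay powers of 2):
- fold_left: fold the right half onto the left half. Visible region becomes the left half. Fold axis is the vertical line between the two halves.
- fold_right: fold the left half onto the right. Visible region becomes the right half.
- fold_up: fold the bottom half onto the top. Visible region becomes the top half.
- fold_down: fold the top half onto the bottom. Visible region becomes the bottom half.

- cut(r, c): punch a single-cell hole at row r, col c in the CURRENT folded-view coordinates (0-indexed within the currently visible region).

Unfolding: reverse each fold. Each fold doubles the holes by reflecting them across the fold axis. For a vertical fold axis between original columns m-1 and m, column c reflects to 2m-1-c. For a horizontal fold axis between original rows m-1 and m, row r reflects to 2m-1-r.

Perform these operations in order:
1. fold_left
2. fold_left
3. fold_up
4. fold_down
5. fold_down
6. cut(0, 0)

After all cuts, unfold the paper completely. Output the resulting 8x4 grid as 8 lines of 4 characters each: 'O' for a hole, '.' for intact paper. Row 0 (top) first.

Op 1 fold_left: fold axis v@2; visible region now rows[0,8) x cols[0,2) = 8x2
Op 2 fold_left: fold axis v@1; visible region now rows[0,8) x cols[0,1) = 8x1
Op 3 fold_up: fold axis h@4; visible region now rows[0,4) x cols[0,1) = 4x1
Op 4 fold_down: fold axis h@2; visible region now rows[2,4) x cols[0,1) = 2x1
Op 5 fold_down: fold axis h@3; visible region now rows[3,4) x cols[0,1) = 1x1
Op 6 cut(0, 0): punch at orig (3,0); cuts so far [(3, 0)]; region rows[3,4) x cols[0,1) = 1x1
Unfold 1 (reflect across h@3): 2 holes -> [(2, 0), (3, 0)]
Unfold 2 (reflect across h@2): 4 holes -> [(0, 0), (1, 0), (2, 0), (3, 0)]
Unfold 3 (reflect across h@4): 8 holes -> [(0, 0), (1, 0), (2, 0), (3, 0), (4, 0), (5, 0), (6, 0), (7, 0)]
Unfold 4 (reflect across v@1): 16 holes -> [(0, 0), (0, 1), (1, 0), (1, 1), (2, 0), (2, 1), (3, 0), (3, 1), (4, 0), (4, 1), (5, 0), (5, 1), (6, 0), (6, 1), (7, 0), (7, 1)]
Unfold 5 (reflect across v@2): 32 holes -> [(0, 0), (0, 1), (0, 2), (0, 3), (1, 0), (1, 1), (1, 2), (1, 3), (2, 0), (2, 1), (2, 2), (2, 3), (3, 0), (3, 1), (3, 2), (3, 3), (4, 0), (4, 1), (4, 2), (4, 3), (5, 0), (5, 1), (5, 2), (5, 3), (6, 0), (6, 1), (6, 2), (6, 3), (7, 0), (7, 1), (7, 2), (7, 3)]

Answer: OOOO
OOOO
OOOO
OOOO
OOOO
OOOO
OOOO
OOOO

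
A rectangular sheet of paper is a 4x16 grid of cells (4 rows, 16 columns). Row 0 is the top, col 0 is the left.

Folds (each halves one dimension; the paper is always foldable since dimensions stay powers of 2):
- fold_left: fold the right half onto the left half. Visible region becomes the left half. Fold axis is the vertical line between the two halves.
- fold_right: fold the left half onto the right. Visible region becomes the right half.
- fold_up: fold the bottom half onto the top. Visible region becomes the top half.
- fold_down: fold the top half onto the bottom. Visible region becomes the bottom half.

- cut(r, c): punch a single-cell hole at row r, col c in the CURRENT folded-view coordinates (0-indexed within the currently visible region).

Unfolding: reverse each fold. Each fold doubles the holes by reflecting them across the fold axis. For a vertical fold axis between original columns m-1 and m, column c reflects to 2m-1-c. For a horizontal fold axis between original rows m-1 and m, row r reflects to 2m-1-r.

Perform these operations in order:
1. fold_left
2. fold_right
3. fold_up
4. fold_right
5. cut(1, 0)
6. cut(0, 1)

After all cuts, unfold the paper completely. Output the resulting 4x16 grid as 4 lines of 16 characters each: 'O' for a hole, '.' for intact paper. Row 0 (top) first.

Answer: O..OO..OO..OO..O
.OO..OO..OO..OO.
.OO..OO..OO..OO.
O..OO..OO..OO..O

Derivation:
Op 1 fold_left: fold axis v@8; visible region now rows[0,4) x cols[0,8) = 4x8
Op 2 fold_right: fold axis v@4; visible region now rows[0,4) x cols[4,8) = 4x4
Op 3 fold_up: fold axis h@2; visible region now rows[0,2) x cols[4,8) = 2x4
Op 4 fold_right: fold axis v@6; visible region now rows[0,2) x cols[6,8) = 2x2
Op 5 cut(1, 0): punch at orig (1,6); cuts so far [(1, 6)]; region rows[0,2) x cols[6,8) = 2x2
Op 6 cut(0, 1): punch at orig (0,7); cuts so far [(0, 7), (1, 6)]; region rows[0,2) x cols[6,8) = 2x2
Unfold 1 (reflect across v@6): 4 holes -> [(0, 4), (0, 7), (1, 5), (1, 6)]
Unfold 2 (reflect across h@2): 8 holes -> [(0, 4), (0, 7), (1, 5), (1, 6), (2, 5), (2, 6), (3, 4), (3, 7)]
Unfold 3 (reflect across v@4): 16 holes -> [(0, 0), (0, 3), (0, 4), (0, 7), (1, 1), (1, 2), (1, 5), (1, 6), (2, 1), (2, 2), (2, 5), (2, 6), (3, 0), (3, 3), (3, 4), (3, 7)]
Unfold 4 (reflect across v@8): 32 holes -> [(0, 0), (0, 3), (0, 4), (0, 7), (0, 8), (0, 11), (0, 12), (0, 15), (1, 1), (1, 2), (1, 5), (1, 6), (1, 9), (1, 10), (1, 13), (1, 14), (2, 1), (2, 2), (2, 5), (2, 6), (2, 9), (2, 10), (2, 13), (2, 14), (3, 0), (3, 3), (3, 4), (3, 7), (3, 8), (3, 11), (3, 12), (3, 15)]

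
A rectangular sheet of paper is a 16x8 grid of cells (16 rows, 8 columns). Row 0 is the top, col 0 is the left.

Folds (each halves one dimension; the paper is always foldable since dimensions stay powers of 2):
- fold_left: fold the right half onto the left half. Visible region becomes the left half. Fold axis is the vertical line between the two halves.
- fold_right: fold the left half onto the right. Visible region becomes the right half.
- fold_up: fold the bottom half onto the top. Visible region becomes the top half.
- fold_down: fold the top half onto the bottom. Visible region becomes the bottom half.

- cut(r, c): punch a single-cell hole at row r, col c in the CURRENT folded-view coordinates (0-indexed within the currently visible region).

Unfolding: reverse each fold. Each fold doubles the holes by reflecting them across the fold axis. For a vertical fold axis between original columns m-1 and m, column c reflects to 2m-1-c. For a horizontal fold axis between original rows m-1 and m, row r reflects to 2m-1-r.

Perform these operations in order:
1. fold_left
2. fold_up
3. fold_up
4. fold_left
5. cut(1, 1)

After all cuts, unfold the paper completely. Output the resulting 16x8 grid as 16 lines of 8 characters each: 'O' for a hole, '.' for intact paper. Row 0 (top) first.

Op 1 fold_left: fold axis v@4; visible region now rows[0,16) x cols[0,4) = 16x4
Op 2 fold_up: fold axis h@8; visible region now rows[0,8) x cols[0,4) = 8x4
Op 3 fold_up: fold axis h@4; visible region now rows[0,4) x cols[0,4) = 4x4
Op 4 fold_left: fold axis v@2; visible region now rows[0,4) x cols[0,2) = 4x2
Op 5 cut(1, 1): punch at orig (1,1); cuts so far [(1, 1)]; region rows[0,4) x cols[0,2) = 4x2
Unfold 1 (reflect across v@2): 2 holes -> [(1, 1), (1, 2)]
Unfold 2 (reflect across h@4): 4 holes -> [(1, 1), (1, 2), (6, 1), (6, 2)]
Unfold 3 (reflect across h@8): 8 holes -> [(1, 1), (1, 2), (6, 1), (6, 2), (9, 1), (9, 2), (14, 1), (14, 2)]
Unfold 4 (reflect across v@4): 16 holes -> [(1, 1), (1, 2), (1, 5), (1, 6), (6, 1), (6, 2), (6, 5), (6, 6), (9, 1), (9, 2), (9, 5), (9, 6), (14, 1), (14, 2), (14, 5), (14, 6)]

Answer: ........
.OO..OO.
........
........
........
........
.OO..OO.
........
........
.OO..OO.
........
........
........
........
.OO..OO.
........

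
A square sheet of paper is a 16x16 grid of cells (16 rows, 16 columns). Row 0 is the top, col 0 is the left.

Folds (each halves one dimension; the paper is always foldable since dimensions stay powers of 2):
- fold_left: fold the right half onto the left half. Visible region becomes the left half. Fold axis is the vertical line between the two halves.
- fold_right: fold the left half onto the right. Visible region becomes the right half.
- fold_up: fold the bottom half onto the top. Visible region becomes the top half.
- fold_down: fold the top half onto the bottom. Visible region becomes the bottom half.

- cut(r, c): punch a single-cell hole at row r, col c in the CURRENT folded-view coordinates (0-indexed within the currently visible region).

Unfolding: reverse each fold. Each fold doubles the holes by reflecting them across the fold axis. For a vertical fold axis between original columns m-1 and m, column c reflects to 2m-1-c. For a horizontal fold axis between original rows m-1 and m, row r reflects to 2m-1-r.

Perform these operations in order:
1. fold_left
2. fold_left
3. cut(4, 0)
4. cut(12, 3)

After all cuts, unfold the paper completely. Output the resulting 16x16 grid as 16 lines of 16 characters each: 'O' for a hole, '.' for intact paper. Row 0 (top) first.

Op 1 fold_left: fold axis v@8; visible region now rows[0,16) x cols[0,8) = 16x8
Op 2 fold_left: fold axis v@4; visible region now rows[0,16) x cols[0,4) = 16x4
Op 3 cut(4, 0): punch at orig (4,0); cuts so far [(4, 0)]; region rows[0,16) x cols[0,4) = 16x4
Op 4 cut(12, 3): punch at orig (12,3); cuts so far [(4, 0), (12, 3)]; region rows[0,16) x cols[0,4) = 16x4
Unfold 1 (reflect across v@4): 4 holes -> [(4, 0), (4, 7), (12, 3), (12, 4)]
Unfold 2 (reflect across v@8): 8 holes -> [(4, 0), (4, 7), (4, 8), (4, 15), (12, 3), (12, 4), (12, 11), (12, 12)]

Answer: ................
................
................
................
O......OO......O
................
................
................
................
................
................
................
...OO......OO...
................
................
................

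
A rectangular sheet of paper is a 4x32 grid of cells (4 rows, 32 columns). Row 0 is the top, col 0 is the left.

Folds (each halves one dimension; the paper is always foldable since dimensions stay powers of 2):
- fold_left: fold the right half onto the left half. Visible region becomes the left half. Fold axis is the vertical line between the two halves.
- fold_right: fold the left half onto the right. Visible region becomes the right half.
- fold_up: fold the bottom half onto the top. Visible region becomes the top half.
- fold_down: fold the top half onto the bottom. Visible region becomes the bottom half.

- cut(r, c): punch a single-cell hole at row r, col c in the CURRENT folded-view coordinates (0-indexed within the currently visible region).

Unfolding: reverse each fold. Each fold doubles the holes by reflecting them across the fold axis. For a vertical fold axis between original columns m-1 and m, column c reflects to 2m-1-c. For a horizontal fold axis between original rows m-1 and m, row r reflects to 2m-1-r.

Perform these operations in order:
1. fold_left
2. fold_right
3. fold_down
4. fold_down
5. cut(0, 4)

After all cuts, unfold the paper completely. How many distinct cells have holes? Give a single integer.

Answer: 16

Derivation:
Op 1 fold_left: fold axis v@16; visible region now rows[0,4) x cols[0,16) = 4x16
Op 2 fold_right: fold axis v@8; visible region now rows[0,4) x cols[8,16) = 4x8
Op 3 fold_down: fold axis h@2; visible region now rows[2,4) x cols[8,16) = 2x8
Op 4 fold_down: fold axis h@3; visible region now rows[3,4) x cols[8,16) = 1x8
Op 5 cut(0, 4): punch at orig (3,12); cuts so far [(3, 12)]; region rows[3,4) x cols[8,16) = 1x8
Unfold 1 (reflect across h@3): 2 holes -> [(2, 12), (3, 12)]
Unfold 2 (reflect across h@2): 4 holes -> [(0, 12), (1, 12), (2, 12), (3, 12)]
Unfold 3 (reflect across v@8): 8 holes -> [(0, 3), (0, 12), (1, 3), (1, 12), (2, 3), (2, 12), (3, 3), (3, 12)]
Unfold 4 (reflect across v@16): 16 holes -> [(0, 3), (0, 12), (0, 19), (0, 28), (1, 3), (1, 12), (1, 19), (1, 28), (2, 3), (2, 12), (2, 19), (2, 28), (3, 3), (3, 12), (3, 19), (3, 28)]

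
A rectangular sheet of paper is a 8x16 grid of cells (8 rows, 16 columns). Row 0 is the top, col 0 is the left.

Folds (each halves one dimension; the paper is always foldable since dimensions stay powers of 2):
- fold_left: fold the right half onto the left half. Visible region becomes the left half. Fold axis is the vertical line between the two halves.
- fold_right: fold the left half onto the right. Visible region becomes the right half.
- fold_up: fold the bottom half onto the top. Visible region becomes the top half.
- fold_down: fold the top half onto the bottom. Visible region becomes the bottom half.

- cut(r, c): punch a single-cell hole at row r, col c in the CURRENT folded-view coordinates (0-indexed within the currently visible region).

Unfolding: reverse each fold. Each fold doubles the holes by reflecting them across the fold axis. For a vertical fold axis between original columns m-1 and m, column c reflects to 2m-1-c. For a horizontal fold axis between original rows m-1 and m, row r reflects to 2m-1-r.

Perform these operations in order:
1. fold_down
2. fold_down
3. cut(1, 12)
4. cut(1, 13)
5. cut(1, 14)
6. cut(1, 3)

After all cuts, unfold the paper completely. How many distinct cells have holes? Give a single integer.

Op 1 fold_down: fold axis h@4; visible region now rows[4,8) x cols[0,16) = 4x16
Op 2 fold_down: fold axis h@6; visible region now rows[6,8) x cols[0,16) = 2x16
Op 3 cut(1, 12): punch at orig (7,12); cuts so far [(7, 12)]; region rows[6,8) x cols[0,16) = 2x16
Op 4 cut(1, 13): punch at orig (7,13); cuts so far [(7, 12), (7, 13)]; region rows[6,8) x cols[0,16) = 2x16
Op 5 cut(1, 14): punch at orig (7,14); cuts so far [(7, 12), (7, 13), (7, 14)]; region rows[6,8) x cols[0,16) = 2x16
Op 6 cut(1, 3): punch at orig (7,3); cuts so far [(7, 3), (7, 12), (7, 13), (7, 14)]; region rows[6,8) x cols[0,16) = 2x16
Unfold 1 (reflect across h@6): 8 holes -> [(4, 3), (4, 12), (4, 13), (4, 14), (7, 3), (7, 12), (7, 13), (7, 14)]
Unfold 2 (reflect across h@4): 16 holes -> [(0, 3), (0, 12), (0, 13), (0, 14), (3, 3), (3, 12), (3, 13), (3, 14), (4, 3), (4, 12), (4, 13), (4, 14), (7, 3), (7, 12), (7, 13), (7, 14)]

Answer: 16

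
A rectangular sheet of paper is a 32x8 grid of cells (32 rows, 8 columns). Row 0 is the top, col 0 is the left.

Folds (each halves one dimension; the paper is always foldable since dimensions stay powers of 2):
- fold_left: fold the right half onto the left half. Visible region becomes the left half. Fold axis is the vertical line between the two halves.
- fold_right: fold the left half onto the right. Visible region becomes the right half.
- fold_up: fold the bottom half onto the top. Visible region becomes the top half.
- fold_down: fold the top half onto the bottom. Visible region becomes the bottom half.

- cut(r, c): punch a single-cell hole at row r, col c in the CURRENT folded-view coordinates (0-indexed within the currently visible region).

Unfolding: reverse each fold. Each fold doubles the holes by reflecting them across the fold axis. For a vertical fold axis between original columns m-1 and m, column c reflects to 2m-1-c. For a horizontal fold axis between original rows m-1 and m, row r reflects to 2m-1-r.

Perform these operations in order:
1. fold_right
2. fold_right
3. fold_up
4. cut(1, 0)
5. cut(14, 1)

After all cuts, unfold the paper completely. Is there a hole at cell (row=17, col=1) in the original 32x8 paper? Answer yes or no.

Op 1 fold_right: fold axis v@4; visible region now rows[0,32) x cols[4,8) = 32x4
Op 2 fold_right: fold axis v@6; visible region now rows[0,32) x cols[6,8) = 32x2
Op 3 fold_up: fold axis h@16; visible region now rows[0,16) x cols[6,8) = 16x2
Op 4 cut(1, 0): punch at orig (1,6); cuts so far [(1, 6)]; region rows[0,16) x cols[6,8) = 16x2
Op 5 cut(14, 1): punch at orig (14,7); cuts so far [(1, 6), (14, 7)]; region rows[0,16) x cols[6,8) = 16x2
Unfold 1 (reflect across h@16): 4 holes -> [(1, 6), (14, 7), (17, 7), (30, 6)]
Unfold 2 (reflect across v@6): 8 holes -> [(1, 5), (1, 6), (14, 4), (14, 7), (17, 4), (17, 7), (30, 5), (30, 6)]
Unfold 3 (reflect across v@4): 16 holes -> [(1, 1), (1, 2), (1, 5), (1, 6), (14, 0), (14, 3), (14, 4), (14, 7), (17, 0), (17, 3), (17, 4), (17, 7), (30, 1), (30, 2), (30, 5), (30, 6)]
Holes: [(1, 1), (1, 2), (1, 5), (1, 6), (14, 0), (14, 3), (14, 4), (14, 7), (17, 0), (17, 3), (17, 4), (17, 7), (30, 1), (30, 2), (30, 5), (30, 6)]

Answer: no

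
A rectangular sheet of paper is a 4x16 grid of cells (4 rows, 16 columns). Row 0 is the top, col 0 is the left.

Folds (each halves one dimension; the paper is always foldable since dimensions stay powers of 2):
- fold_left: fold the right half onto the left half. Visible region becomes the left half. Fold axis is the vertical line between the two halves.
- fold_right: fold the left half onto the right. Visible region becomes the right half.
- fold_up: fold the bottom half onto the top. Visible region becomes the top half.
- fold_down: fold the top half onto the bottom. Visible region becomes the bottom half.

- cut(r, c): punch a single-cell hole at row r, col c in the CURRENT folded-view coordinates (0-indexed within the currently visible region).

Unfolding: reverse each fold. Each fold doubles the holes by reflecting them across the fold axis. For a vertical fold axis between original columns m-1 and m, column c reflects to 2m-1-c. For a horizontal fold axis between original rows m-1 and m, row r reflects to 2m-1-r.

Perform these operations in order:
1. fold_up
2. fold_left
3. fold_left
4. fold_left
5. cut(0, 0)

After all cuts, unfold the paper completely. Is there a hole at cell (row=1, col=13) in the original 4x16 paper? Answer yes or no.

Answer: no

Derivation:
Op 1 fold_up: fold axis h@2; visible region now rows[0,2) x cols[0,16) = 2x16
Op 2 fold_left: fold axis v@8; visible region now rows[0,2) x cols[0,8) = 2x8
Op 3 fold_left: fold axis v@4; visible region now rows[0,2) x cols[0,4) = 2x4
Op 4 fold_left: fold axis v@2; visible region now rows[0,2) x cols[0,2) = 2x2
Op 5 cut(0, 0): punch at orig (0,0); cuts so far [(0, 0)]; region rows[0,2) x cols[0,2) = 2x2
Unfold 1 (reflect across v@2): 2 holes -> [(0, 0), (0, 3)]
Unfold 2 (reflect across v@4): 4 holes -> [(0, 0), (0, 3), (0, 4), (0, 7)]
Unfold 3 (reflect across v@8): 8 holes -> [(0, 0), (0, 3), (0, 4), (0, 7), (0, 8), (0, 11), (0, 12), (0, 15)]
Unfold 4 (reflect across h@2): 16 holes -> [(0, 0), (0, 3), (0, 4), (0, 7), (0, 8), (0, 11), (0, 12), (0, 15), (3, 0), (3, 3), (3, 4), (3, 7), (3, 8), (3, 11), (3, 12), (3, 15)]
Holes: [(0, 0), (0, 3), (0, 4), (0, 7), (0, 8), (0, 11), (0, 12), (0, 15), (3, 0), (3, 3), (3, 4), (3, 7), (3, 8), (3, 11), (3, 12), (3, 15)]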